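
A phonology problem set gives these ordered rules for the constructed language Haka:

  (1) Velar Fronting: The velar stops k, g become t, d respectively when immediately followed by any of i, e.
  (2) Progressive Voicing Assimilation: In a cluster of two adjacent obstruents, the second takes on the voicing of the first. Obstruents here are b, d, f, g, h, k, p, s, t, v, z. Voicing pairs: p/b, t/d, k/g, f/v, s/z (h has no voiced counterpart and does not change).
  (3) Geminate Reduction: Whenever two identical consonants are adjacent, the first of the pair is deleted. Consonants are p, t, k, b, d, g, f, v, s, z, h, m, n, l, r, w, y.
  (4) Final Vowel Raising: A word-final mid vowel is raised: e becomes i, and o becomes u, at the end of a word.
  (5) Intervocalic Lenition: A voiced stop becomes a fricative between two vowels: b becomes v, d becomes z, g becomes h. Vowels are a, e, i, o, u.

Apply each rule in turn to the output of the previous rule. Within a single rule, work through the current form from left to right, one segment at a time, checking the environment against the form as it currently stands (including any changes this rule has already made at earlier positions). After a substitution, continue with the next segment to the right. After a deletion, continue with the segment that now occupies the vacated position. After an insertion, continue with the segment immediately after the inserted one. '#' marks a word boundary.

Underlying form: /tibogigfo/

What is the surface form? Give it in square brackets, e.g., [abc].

[tivozigvu]

(1) Velar Fronting: [tibogigfo] → [tibodigfo]
(2) Progressive Voicing Assimilation: [tibodigfo] → [tibodigvo]
(3) Geminate Reduction: no change — [tibodigvo]
(4) Final Vowel Raising: [tibodigvo] → [tibodigvu]
(5) Intervocalic Lenition: [tibodigvu] → [tivozigvu]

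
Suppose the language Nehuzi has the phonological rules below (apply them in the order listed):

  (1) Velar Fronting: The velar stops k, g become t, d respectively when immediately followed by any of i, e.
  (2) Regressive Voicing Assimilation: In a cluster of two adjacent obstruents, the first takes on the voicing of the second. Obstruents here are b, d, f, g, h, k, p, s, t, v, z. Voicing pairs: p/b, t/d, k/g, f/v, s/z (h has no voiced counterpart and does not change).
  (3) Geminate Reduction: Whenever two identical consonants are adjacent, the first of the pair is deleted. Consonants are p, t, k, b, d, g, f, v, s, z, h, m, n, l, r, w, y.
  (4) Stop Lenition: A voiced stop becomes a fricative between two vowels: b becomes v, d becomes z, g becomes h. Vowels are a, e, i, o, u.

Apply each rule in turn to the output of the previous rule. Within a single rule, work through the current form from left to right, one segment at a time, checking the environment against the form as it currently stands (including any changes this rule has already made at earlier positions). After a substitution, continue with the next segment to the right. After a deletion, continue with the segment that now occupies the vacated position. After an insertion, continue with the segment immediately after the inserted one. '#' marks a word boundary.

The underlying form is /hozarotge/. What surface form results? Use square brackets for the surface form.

[hozaroze]

(1) Velar Fronting: [hozarotge] → [hozarotde]
(2) Regressive Voicing Assimilation: [hozarotde] → [hozarodde]
(3) Geminate Reduction: [hozarodde] → [hozarode]
(4) Stop Lenition: [hozarode] → [hozaroze]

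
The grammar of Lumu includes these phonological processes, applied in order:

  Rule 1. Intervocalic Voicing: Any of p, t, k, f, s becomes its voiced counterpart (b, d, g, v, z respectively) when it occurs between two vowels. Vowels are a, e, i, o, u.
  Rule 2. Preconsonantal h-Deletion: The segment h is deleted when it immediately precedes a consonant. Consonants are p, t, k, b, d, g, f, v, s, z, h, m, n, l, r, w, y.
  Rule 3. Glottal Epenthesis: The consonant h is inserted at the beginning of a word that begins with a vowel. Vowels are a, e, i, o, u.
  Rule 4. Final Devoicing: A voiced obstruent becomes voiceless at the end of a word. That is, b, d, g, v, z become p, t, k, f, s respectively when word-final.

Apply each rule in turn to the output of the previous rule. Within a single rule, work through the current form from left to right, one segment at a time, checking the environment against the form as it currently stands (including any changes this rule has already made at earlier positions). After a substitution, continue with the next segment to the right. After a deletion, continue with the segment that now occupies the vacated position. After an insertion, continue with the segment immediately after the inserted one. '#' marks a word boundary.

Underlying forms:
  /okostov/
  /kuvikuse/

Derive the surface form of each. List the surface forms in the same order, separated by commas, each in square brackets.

[hogostof], [kuviguze]

/okostov/:
  Rule 1 Intervocalic Voicing: [okostov] → [ogostov]
  Rule 2 Preconsonantal h-Deletion: no change — [ogostov]
  Rule 3 Glottal Epenthesis: [ogostov] → [hogostov]
  Rule 4 Final Devoicing: [hogostov] → [hogostof]
/kuvikuse/:
  Rule 1 Intervocalic Voicing: [kuvikuse] → [kuviguze]
  Rule 2 Preconsonantal h-Deletion: no change — [kuviguze]
  Rule 3 Glottal Epenthesis: no change — [kuviguze]
  Rule 4 Final Devoicing: no change — [kuviguze]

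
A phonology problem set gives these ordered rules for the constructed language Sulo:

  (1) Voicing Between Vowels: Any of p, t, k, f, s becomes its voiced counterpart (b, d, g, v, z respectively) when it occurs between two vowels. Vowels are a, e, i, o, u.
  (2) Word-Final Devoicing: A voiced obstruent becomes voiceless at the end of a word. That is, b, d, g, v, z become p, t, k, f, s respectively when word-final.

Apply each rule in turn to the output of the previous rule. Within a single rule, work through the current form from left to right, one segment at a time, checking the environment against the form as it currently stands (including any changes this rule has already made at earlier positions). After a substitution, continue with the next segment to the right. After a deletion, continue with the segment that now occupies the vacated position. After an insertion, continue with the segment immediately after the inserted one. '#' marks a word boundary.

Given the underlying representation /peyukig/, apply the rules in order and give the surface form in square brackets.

[peyugik]

(1) Voicing Between Vowels: [peyukig] → [peyugig]
(2) Word-Final Devoicing: [peyugig] → [peyugik]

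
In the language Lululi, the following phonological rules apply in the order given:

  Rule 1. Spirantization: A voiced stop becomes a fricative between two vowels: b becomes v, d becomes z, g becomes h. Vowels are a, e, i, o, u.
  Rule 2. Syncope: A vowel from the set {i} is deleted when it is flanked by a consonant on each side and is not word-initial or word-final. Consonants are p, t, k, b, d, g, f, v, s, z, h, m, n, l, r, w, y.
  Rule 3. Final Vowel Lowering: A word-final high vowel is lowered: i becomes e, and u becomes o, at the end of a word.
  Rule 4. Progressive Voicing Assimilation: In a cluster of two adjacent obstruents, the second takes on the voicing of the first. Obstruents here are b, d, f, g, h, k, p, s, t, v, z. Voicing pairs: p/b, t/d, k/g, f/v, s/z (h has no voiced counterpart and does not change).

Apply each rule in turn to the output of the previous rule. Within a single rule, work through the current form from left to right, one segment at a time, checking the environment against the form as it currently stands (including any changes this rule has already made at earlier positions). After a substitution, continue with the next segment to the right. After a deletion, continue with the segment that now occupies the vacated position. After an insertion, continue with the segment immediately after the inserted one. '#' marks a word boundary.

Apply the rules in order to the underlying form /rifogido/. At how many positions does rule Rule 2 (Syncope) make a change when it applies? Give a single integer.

2

Rule 1 Spirantization: [rifogido] → [rifohizo]
Rule 2 Syncope: [rifohizo] → [rfohzo]
Rule 3 Final Vowel Lowering: no change — [rfohzo]
Rule 4 Progressive Voicing Assimilation: [rfohzo] → [rfohso]
Rule Rule 2 changed 2 position(s).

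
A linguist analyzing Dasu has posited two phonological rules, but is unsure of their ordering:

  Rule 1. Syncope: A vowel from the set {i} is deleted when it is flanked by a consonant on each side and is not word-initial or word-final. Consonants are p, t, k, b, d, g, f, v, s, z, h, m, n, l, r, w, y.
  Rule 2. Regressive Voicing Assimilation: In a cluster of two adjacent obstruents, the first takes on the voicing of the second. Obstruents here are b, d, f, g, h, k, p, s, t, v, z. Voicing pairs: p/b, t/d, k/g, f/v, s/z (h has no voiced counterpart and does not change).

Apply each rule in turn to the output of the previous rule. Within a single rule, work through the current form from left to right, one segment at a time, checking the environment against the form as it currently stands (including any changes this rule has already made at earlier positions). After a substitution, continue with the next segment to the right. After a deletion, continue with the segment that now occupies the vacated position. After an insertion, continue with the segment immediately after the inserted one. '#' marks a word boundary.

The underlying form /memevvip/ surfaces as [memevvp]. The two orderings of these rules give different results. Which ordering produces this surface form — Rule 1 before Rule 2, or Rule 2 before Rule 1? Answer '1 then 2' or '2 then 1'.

2 then 1

Order 1 then 2:
  1 Syncope: [memevvip] → [memevvp]
  2 Regressive Voicing Assimilation: [memevvp] → [memevfp]
  result: [memevfp]
Order 2 then 1:
  2 Regressive Voicing Assimilation: no change — [memevvip]
  1 Syncope: [memevvip] → [memevvp]
  result: [memevvp]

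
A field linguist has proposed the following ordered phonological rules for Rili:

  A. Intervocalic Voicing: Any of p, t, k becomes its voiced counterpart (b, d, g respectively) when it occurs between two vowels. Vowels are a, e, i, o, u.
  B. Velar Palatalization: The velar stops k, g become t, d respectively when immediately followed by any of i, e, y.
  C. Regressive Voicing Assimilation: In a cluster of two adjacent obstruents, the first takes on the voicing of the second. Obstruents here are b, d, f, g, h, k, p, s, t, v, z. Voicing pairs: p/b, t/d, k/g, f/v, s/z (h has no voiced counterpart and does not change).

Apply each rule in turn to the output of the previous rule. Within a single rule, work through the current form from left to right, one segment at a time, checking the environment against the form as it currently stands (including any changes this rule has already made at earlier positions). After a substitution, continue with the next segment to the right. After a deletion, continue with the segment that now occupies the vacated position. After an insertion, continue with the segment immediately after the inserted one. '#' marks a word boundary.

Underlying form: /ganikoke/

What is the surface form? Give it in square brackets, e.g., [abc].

A Intervocalic Voicing: [ganikoke] → [ganigoge]
B Velar Palatalization: [ganigoge] → [ganigode]
C Regressive Voicing Assimilation: no change — [ganigode]

[ganigode]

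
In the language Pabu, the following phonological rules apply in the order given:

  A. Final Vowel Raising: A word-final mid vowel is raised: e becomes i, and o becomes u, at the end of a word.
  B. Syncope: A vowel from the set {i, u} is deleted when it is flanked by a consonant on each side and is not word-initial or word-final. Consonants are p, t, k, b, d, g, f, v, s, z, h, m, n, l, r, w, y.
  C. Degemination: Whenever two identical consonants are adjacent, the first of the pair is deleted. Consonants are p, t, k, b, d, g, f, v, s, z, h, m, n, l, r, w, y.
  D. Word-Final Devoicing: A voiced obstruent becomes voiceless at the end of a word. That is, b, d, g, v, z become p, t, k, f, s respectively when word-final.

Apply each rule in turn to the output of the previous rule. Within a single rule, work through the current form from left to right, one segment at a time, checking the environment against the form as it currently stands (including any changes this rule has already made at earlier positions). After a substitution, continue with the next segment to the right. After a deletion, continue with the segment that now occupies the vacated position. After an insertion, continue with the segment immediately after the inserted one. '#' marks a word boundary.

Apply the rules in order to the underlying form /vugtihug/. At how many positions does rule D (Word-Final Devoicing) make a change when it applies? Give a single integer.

1

A Final Vowel Raising: no change — [vugtihug]
B Syncope: [vugtihug] → [vgthg]
C Degemination: no change — [vgthg]
D Word-Final Devoicing: [vgthg] → [vgthk]
Rule D changed 1 position(s).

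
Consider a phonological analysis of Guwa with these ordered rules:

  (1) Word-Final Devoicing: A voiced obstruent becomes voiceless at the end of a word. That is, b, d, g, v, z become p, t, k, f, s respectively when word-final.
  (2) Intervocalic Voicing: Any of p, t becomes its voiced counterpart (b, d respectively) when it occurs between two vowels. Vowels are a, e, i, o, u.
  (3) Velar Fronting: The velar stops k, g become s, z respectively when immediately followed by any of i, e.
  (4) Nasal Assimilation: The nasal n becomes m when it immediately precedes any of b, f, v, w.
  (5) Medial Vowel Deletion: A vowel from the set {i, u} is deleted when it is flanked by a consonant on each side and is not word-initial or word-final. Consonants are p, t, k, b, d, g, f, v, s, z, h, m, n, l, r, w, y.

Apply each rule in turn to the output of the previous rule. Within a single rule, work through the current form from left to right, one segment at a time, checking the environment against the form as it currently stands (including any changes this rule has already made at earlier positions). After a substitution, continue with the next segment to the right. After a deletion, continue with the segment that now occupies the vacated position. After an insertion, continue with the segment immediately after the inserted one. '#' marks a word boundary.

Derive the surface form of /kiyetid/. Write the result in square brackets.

(1) Word-Final Devoicing: [kiyetid] → [kiyetit]
(2) Intervocalic Voicing: [kiyetit] → [kiyedit]
(3) Velar Fronting: [kiyedit] → [siyedit]
(4) Nasal Assimilation: no change — [siyedit]
(5) Medial Vowel Deletion: [siyedit] → [syedt]

[syedt]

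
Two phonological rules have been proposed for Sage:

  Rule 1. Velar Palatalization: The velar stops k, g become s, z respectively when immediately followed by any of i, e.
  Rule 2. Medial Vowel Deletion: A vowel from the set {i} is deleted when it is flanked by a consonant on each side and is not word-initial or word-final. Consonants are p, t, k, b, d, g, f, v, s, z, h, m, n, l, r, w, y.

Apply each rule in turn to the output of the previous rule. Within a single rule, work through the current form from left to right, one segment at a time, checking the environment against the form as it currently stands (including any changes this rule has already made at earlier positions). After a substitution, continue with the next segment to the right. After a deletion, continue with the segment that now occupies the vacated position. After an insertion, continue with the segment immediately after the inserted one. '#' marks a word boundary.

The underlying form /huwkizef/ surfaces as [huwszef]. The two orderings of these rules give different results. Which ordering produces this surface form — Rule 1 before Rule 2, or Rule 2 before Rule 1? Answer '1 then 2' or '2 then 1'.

Order 1 then 2:
  1 Velar Palatalization: [huwkizef] → [huwsizef]
  2 Medial Vowel Deletion: [huwsizef] → [huwszef]
  result: [huwszef]
Order 2 then 1:
  2 Medial Vowel Deletion: [huwkizef] → [huwkzef]
  1 Velar Palatalization: no change — [huwkzef]
  result: [huwkzef]

1 then 2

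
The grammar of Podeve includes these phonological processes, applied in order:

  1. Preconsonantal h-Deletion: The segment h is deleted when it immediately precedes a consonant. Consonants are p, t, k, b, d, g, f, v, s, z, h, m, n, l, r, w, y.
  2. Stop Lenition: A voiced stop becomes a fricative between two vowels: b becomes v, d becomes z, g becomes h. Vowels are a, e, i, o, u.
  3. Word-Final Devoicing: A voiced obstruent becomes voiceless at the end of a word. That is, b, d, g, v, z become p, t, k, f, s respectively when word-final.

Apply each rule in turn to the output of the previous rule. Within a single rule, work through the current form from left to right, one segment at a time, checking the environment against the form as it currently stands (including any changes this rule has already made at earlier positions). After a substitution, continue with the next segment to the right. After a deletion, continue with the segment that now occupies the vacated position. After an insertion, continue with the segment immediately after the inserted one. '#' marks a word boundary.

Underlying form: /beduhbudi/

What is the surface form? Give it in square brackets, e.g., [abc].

[bezuvuzi]

1 Preconsonantal h-Deletion: [beduhbudi] → [bedubudi]
2 Stop Lenition: [bedubudi] → [bezuvuzi]
3 Word-Final Devoicing: no change — [bezuvuzi]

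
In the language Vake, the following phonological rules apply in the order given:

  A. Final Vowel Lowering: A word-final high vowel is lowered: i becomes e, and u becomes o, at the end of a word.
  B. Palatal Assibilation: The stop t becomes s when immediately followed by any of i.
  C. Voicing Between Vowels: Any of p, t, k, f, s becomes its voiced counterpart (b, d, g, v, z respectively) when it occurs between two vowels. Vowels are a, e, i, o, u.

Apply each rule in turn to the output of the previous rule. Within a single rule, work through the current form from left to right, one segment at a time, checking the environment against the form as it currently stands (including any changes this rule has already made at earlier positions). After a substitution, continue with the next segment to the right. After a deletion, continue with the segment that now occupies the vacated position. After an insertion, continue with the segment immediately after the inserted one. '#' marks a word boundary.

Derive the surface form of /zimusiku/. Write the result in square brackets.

[zimuzigo]

A Final Vowel Lowering: [zimusiku] → [zimusiko]
B Palatal Assibilation: no change — [zimusiko]
C Voicing Between Vowels: [zimusiko] → [zimuzigo]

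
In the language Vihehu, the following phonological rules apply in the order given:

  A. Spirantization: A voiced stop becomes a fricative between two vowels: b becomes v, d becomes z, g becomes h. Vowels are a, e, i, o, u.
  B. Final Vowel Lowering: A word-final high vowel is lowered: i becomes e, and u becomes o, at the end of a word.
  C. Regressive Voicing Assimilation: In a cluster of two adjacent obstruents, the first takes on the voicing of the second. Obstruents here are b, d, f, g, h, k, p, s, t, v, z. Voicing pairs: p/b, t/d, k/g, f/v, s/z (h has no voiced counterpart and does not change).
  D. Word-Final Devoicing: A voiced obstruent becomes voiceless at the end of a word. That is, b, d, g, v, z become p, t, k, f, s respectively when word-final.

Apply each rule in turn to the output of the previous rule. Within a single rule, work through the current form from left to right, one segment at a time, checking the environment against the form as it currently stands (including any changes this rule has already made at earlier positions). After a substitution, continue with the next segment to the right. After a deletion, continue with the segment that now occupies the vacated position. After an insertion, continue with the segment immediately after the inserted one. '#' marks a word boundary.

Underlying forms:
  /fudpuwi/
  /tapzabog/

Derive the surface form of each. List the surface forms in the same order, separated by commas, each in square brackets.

/fudpuwi/:
  A Spirantization: no change — [fudpuwi]
  B Final Vowel Lowering: [fudpuwi] → [fudpuwe]
  C Regressive Voicing Assimilation: [fudpuwe] → [futpuwe]
  D Word-Final Devoicing: no change — [futpuwe]
/tapzabog/:
  A Spirantization: [tapzabog] → [tapzavog]
  B Final Vowel Lowering: no change — [tapzavog]
  C Regressive Voicing Assimilation: [tapzavog] → [tabzavog]
  D Word-Final Devoicing: [tabzavog] → [tabzavok]

[futpuwe], [tabzavok]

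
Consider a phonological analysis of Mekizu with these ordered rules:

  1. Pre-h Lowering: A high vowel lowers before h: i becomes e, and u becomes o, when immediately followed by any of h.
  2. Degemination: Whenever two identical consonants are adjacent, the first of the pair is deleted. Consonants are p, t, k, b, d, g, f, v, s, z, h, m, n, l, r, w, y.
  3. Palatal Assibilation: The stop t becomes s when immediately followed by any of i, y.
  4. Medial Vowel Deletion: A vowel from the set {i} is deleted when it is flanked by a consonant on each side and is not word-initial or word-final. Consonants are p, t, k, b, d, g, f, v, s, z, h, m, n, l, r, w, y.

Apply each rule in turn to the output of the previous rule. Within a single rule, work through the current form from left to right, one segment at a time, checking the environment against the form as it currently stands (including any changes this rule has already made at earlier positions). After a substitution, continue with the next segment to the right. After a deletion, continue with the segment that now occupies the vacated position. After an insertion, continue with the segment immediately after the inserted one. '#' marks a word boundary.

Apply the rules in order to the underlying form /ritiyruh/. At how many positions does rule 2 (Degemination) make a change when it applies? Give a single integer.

0

1 Pre-h Lowering: [ritiyruh] → [ritiyroh]
2 Degemination: no change — [ritiyroh]
3 Palatal Assibilation: [ritiyroh] → [risiyroh]
4 Medial Vowel Deletion: [risiyroh] → [rsyroh]
Rule 2 changed 0 position(s).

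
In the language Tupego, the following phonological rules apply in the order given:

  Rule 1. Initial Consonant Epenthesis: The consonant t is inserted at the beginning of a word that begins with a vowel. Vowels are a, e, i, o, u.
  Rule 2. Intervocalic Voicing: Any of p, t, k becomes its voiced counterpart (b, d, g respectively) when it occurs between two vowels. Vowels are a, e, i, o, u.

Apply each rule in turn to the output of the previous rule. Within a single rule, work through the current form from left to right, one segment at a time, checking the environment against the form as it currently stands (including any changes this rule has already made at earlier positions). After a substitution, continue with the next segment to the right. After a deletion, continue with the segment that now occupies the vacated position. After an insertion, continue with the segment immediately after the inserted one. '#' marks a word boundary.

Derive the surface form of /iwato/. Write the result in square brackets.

Rule 1 Initial Consonant Epenthesis: [iwato] → [tiwato]
Rule 2 Intervocalic Voicing: [tiwato] → [tiwado]

[tiwado]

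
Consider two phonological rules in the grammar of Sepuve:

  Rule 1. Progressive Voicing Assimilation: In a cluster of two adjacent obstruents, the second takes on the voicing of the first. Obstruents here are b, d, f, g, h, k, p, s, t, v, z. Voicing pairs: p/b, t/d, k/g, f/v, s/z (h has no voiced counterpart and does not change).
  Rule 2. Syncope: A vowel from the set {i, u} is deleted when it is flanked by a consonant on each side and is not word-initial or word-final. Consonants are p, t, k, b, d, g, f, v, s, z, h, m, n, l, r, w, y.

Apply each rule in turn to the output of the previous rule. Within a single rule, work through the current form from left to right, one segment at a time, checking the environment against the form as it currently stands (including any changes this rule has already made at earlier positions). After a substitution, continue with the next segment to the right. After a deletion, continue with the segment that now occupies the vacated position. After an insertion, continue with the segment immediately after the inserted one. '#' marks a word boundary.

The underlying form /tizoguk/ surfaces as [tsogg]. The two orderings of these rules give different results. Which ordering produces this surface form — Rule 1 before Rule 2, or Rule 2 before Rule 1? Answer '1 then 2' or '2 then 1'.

Order 1 then 2:
  1 Progressive Voicing Assimilation: no change — [tizoguk]
  2 Syncope: [tizoguk] → [tzogk]
  result: [tzogk]
Order 2 then 1:
  2 Syncope: [tizoguk] → [tzogk]
  1 Progressive Voicing Assimilation: [tzogk] → [tsogg]
  result: [tsogg]

2 then 1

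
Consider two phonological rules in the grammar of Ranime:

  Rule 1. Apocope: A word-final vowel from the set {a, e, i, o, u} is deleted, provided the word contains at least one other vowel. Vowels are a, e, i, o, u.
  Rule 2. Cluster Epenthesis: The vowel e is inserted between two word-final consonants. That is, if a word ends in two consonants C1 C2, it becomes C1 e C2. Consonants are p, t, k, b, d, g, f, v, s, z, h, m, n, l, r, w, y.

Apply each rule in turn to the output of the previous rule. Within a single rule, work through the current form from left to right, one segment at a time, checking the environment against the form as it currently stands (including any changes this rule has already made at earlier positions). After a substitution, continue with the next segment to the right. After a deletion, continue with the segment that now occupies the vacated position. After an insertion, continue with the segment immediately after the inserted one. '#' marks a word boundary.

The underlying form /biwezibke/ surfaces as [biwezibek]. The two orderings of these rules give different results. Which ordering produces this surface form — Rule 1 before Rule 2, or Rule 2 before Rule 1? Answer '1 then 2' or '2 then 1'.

1 then 2

Order 1 then 2:
  1 Apocope: [biwezibke] → [biwezibk]
  2 Cluster Epenthesis: [biwezibk] → [biwezibek]
  result: [biwezibek]
Order 2 then 1:
  2 Cluster Epenthesis: no change — [biwezibke]
  1 Apocope: [biwezibke] → [biwezibk]
  result: [biwezibk]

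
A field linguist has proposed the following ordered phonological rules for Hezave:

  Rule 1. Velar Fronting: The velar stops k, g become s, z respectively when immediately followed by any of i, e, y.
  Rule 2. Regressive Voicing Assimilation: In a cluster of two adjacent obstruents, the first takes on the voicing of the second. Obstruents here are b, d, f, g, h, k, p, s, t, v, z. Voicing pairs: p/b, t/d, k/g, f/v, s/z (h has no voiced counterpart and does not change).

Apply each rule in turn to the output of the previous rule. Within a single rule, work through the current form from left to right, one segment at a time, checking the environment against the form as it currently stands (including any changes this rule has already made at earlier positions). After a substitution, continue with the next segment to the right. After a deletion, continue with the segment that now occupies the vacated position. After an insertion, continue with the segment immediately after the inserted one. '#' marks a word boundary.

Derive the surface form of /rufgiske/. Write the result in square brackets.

[ruvzisse]

Rule 1 Velar Fronting: [rufgiske] → [rufzisse]
Rule 2 Regressive Voicing Assimilation: [rufzisse] → [ruvzisse]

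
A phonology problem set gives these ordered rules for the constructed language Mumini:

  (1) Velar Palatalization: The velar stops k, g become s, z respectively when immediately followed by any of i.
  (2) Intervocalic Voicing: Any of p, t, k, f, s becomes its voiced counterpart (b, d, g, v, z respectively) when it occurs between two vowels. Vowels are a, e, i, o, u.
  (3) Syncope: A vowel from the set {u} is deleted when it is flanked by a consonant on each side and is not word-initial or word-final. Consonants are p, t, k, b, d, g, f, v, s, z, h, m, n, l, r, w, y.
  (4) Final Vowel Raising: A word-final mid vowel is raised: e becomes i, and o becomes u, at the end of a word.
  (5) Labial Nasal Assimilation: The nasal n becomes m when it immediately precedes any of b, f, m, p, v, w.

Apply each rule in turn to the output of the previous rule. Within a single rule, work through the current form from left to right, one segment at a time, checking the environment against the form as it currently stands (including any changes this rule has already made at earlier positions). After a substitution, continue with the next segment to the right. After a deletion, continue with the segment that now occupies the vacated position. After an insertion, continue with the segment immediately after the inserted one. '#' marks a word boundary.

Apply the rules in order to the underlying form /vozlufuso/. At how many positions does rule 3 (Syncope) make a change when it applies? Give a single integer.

2

(1) Velar Palatalization: no change — [vozlufuso]
(2) Intervocalic Voicing: [vozlufuso] → [vozluvuzo]
(3) Syncope: [vozluvuzo] → [vozlvzo]
(4) Final Vowel Raising: [vozlvzo] → [vozlvzu]
(5) Labial Nasal Assimilation: no change — [vozlvzu]
Rule 3 changed 2 position(s).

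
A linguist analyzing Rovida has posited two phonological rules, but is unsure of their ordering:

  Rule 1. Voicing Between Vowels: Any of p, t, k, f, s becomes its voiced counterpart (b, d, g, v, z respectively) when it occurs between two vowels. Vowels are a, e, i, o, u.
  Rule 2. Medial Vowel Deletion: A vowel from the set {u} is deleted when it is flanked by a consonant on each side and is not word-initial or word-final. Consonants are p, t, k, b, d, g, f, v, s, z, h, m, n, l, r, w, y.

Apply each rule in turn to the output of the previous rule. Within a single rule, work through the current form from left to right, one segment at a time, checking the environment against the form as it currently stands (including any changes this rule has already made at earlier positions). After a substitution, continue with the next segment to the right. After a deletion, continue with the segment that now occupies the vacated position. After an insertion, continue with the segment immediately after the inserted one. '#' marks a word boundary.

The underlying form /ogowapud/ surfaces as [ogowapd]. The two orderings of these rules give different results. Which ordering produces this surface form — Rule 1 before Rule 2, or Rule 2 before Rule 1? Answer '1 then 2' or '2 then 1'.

2 then 1

Order 1 then 2:
  1 Voicing Between Vowels: [ogowapud] → [ogowabud]
  2 Medial Vowel Deletion: [ogowabud] → [ogowabd]
  result: [ogowabd]
Order 2 then 1:
  2 Medial Vowel Deletion: [ogowapud] → [ogowapd]
  1 Voicing Between Vowels: no change — [ogowapd]
  result: [ogowapd]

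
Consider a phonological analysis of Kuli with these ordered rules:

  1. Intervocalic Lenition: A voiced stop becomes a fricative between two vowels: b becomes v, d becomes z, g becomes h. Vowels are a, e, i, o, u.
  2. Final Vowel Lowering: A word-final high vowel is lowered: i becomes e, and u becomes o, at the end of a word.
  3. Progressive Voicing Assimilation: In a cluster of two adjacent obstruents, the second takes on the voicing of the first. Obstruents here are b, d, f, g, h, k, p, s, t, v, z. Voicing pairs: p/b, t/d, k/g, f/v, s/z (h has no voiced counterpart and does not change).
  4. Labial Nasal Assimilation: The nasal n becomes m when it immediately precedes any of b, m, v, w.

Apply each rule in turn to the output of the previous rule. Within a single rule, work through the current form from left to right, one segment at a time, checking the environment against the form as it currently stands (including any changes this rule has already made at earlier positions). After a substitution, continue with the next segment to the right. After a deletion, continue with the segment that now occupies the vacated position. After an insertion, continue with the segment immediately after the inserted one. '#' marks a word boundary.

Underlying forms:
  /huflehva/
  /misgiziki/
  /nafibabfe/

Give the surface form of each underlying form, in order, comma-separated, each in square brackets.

/huflehva/:
  1 Intervocalic Lenition: no change — [huflehva]
  2 Final Vowel Lowering: no change — [huflehva]
  3 Progressive Voicing Assimilation: [huflehva] → [huflehfa]
  4 Labial Nasal Assimilation: no change — [huflehfa]
/misgiziki/:
  1 Intervocalic Lenition: no change — [misgiziki]
  2 Final Vowel Lowering: [misgiziki] → [misgizike]
  3 Progressive Voicing Assimilation: [misgizike] → [miskizike]
  4 Labial Nasal Assimilation: no change — [miskizike]
/nafibabfe/:
  1 Intervocalic Lenition: [nafibabfe] → [nafivabfe]
  2 Final Vowel Lowering: no change — [nafivabfe]
  3 Progressive Voicing Assimilation: [nafivabfe] → [nafivabve]
  4 Labial Nasal Assimilation: no change — [nafivabve]

[huflehfa], [miskizike], [nafivabve]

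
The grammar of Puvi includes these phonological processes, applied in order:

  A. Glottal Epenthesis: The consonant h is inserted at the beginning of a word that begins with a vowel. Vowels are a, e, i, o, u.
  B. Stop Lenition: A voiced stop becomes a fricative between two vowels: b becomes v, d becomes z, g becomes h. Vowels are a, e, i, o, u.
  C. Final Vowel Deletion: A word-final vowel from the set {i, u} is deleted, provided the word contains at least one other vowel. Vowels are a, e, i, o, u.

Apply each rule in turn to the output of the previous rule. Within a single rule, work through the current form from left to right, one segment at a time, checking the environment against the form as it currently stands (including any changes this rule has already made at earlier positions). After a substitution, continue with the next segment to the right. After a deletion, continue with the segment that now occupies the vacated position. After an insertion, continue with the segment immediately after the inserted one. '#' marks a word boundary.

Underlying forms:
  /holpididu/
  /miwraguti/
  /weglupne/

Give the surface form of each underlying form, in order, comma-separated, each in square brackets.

[holpiziz], [miwrahut], [weglupne]

/holpididu/:
  A Glottal Epenthesis: no change — [holpididu]
  B Stop Lenition: [holpididu] → [holpizizu]
  C Final Vowel Deletion: [holpizizu] → [holpiziz]
/miwraguti/:
  A Glottal Epenthesis: no change — [miwraguti]
  B Stop Lenition: [miwraguti] → [miwrahuti]
  C Final Vowel Deletion: [miwrahuti] → [miwrahut]
/weglupne/:
  A Glottal Epenthesis: no change — [weglupne]
  B Stop Lenition: no change — [weglupne]
  C Final Vowel Deletion: no change — [weglupne]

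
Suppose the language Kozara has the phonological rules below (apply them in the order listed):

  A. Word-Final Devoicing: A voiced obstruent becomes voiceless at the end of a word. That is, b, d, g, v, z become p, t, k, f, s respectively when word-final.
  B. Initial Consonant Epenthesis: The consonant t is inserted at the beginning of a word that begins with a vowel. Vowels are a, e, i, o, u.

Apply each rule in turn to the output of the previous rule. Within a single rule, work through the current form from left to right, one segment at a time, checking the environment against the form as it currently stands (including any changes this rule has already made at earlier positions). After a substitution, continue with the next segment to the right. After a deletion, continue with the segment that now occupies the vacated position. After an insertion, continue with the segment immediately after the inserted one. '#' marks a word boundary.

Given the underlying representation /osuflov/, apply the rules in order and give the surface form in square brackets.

[tosuflof]

A Word-Final Devoicing: [osuflov] → [osuflof]
B Initial Consonant Epenthesis: [osuflof] → [tosuflof]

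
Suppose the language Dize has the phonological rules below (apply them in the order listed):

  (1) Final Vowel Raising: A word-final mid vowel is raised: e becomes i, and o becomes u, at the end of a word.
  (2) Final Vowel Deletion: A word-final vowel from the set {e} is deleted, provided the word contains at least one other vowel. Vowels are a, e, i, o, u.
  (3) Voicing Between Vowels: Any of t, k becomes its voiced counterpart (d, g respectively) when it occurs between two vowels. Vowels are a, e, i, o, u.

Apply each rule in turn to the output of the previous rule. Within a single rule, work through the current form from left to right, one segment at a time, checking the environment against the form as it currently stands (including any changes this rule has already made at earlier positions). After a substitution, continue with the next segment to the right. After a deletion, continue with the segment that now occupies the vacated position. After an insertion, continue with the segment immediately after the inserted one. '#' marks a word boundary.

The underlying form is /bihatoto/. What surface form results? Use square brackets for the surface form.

[bihadodu]

(1) Final Vowel Raising: [bihatoto] → [bihatotu]
(2) Final Vowel Deletion: no change — [bihatotu]
(3) Voicing Between Vowels: [bihatotu] → [bihadodu]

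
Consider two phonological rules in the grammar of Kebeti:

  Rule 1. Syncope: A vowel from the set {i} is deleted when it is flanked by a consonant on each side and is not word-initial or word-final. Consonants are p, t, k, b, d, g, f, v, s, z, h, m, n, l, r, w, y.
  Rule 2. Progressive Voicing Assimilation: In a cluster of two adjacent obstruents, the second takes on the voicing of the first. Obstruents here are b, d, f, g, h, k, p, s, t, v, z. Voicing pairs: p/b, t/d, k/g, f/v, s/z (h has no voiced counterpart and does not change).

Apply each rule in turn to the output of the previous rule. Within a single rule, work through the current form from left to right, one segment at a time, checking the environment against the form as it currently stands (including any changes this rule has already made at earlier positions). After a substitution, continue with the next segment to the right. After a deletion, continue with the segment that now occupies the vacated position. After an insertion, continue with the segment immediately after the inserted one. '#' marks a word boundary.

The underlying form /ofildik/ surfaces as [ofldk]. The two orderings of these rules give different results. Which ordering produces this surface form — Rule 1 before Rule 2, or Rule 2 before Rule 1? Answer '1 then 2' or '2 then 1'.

Order 1 then 2:
  1 Syncope: [ofildik] → [ofldk]
  2 Progressive Voicing Assimilation: [ofldk] → [ofldg]
  result: [ofldg]
Order 2 then 1:
  2 Progressive Voicing Assimilation: no change — [ofildik]
  1 Syncope: [ofildik] → [ofldk]
  result: [ofldk]

2 then 1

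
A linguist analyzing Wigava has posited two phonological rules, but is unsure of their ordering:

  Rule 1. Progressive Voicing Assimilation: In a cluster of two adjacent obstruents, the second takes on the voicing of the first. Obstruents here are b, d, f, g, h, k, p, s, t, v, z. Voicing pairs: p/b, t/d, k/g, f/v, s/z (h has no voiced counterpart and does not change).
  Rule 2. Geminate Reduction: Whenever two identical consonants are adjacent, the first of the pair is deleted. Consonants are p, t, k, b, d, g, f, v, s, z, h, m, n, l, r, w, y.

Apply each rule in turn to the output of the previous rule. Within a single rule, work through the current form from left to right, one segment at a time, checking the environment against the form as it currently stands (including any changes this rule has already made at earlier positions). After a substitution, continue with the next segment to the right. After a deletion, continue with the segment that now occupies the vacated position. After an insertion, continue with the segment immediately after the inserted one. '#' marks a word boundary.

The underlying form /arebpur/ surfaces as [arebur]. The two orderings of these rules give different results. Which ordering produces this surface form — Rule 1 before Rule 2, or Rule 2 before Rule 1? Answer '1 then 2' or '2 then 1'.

1 then 2

Order 1 then 2:
  1 Progressive Voicing Assimilation: [arebpur] → [arebbur]
  2 Geminate Reduction: [arebbur] → [arebur]
  result: [arebur]
Order 2 then 1:
  2 Geminate Reduction: no change — [arebpur]
  1 Progressive Voicing Assimilation: [arebpur] → [arebbur]
  result: [arebbur]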